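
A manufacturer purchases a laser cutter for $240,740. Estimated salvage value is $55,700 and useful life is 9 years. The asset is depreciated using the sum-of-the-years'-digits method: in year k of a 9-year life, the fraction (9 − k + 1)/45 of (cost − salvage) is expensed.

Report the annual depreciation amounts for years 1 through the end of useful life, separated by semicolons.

$37,008; $32,896; $28,784; $24,672; $20,560; $16,448; $12,336; $8,224; $4,112

Depreciable base = $240,740 − $55,700 = $185,040.
Sum of the years' digits = 9+8+7+6+5+4+3+2+1 = 45.
Year 1: $185,040 × 9/45 = $37,008. Book value $203,732.
Year 2: $185,040 × 8/45 = $32,896. Book value $170,836.
Year 3: $185,040 × 7/45 = $28,784. Book value $142,052.
Year 4: $185,040 × 6/45 = $24,672. Book value $117,380.
Year 5: $185,040 × 5/45 = $20,560. Book value $96,820.
Year 6: $185,040 × 4/45 = $16,448. Book value $80,372.
Year 7: $185,040 × 3/45 = $12,336. Book value $68,036.
Year 8: $185,040 × 2/45 = $8,224. Book value $59,812.
Year 9: $185,040 × 1/45 = $4,112. Book value $55,700.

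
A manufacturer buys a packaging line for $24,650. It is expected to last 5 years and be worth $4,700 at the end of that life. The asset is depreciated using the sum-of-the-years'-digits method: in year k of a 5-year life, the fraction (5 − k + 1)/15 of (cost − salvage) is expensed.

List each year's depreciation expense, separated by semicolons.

Depreciable base = $24,650 − $4,700 = $19,950.
Sum of the years' digits = 5+4+3+2+1 = 15.
Year 1: $19,950 × 5/15 = $6,650. Book value $18,000.
Year 2: $19,950 × 4/15 = $5,320. Book value $12,680.
Year 3: $19,950 × 3/15 = $3,990. Book value $8,690.
Year 4: $19,950 × 2/15 = $2,660. Book value $6,030.
Year 5: $19,950 × 1/15 = $1,330. Book value $4,700.

$6,650; $5,320; $3,990; $2,660; $1,330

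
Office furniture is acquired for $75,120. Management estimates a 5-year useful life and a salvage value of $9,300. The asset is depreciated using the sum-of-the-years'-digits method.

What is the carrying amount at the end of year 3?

Depreciable base = $75,120 − $9,300 = $65,820.
Sum of the years' digits = 5+4+3+2+1 = 15.
Year 1: $65,820 × 5/15 = $21,940. Book value $53,180.
Year 2: $65,820 × 4/15 = $17,552. Book value $35,628.
Year 3: $65,820 × 3/15 = $13,164. Book value $22,464.

$22,464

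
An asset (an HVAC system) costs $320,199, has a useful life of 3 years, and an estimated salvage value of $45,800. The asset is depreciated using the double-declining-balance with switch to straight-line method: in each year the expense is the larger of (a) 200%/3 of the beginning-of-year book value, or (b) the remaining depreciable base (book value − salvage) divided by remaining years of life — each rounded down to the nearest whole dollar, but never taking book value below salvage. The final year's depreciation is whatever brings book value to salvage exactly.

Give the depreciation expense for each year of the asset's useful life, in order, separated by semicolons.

$213,466; $60,933; $0

Depreciable base = $320,199 − $45,800 = $274,399.
Year 1: DB = ⌊$320,199 × 200%/3⌋ = $213,466; SL = ⌊$274,399/3⌋ = $91,466 → take DB $213,466. Book value $106,733.
Year 2: DB = ⌊$106,733 × 200%/3⌋ = $71,155; SL = ⌊$60,933/2⌋ = $30,466 → take DB $71,155, capped at $60,933. Book value $45,800.
Year 3 (final): $45,800 − $45,800 = $0. Book value $45,800.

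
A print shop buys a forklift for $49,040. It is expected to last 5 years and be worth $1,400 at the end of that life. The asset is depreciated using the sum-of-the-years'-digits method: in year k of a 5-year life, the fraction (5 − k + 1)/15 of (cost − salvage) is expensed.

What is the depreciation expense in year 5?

Depreciable base = $49,040 − $1,400 = $47,640.
Sum of the years' digits = 5+4+3+2+1 = 15.
Year 1: $47,640 × 5/15 = $15,880. Book value $33,160.
Year 2: $47,640 × 4/15 = $12,704. Book value $20,456.
Year 3: $47,640 × 3/15 = $9,528. Book value $10,928.
Year 4: $47,640 × 2/15 = $6,352. Book value $4,576.
Year 5: $47,640 × 1/15 = $3,176. Book value $1,400.

$3,176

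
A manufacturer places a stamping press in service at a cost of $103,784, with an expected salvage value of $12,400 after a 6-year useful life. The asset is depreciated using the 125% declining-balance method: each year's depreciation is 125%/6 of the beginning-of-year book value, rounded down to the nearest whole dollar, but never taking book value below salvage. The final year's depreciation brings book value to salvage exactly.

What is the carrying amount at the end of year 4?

$40,767

Depreciable base = $103,784 − $12,400 = $91,384.
Year 1: ⌊$103,784 × 125%/6⌋ = $21,621. Book value $82,163.
Year 2: ⌊$82,163 × 125%/6⌋ = $17,117. Book value $65,046.
Year 3: ⌊$65,046 × 125%/6⌋ = $13,551. Book value $51,495.
Year 4: ⌊$51,495 × 125%/6⌋ = $10,728. Book value $40,767.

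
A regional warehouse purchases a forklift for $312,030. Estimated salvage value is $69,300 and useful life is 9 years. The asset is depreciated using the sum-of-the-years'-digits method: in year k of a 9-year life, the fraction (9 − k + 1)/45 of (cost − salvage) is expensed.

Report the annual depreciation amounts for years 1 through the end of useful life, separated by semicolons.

$48,546; $43,152; $37,758; $32,364; $26,970; $21,576; $16,182; $10,788; $5,394

Depreciable base = $312,030 − $69,300 = $242,730.
Sum of the years' digits = 9+8+7+6+5+4+3+2+1 = 45.
Year 1: $242,730 × 9/45 = $48,546. Book value $263,484.
Year 2: $242,730 × 8/45 = $43,152. Book value $220,332.
Year 3: $242,730 × 7/45 = $37,758. Book value $182,574.
Year 4: $242,730 × 6/45 = $32,364. Book value $150,210.
Year 5: $242,730 × 5/45 = $26,970. Book value $123,240.
Year 6: $242,730 × 4/45 = $21,576. Book value $101,664.
Year 7: $242,730 × 3/45 = $16,182. Book value $85,482.
Year 8: $242,730 × 2/45 = $10,788. Book value $74,694.
Year 9: $242,730 × 1/45 = $5,394. Book value $69,300.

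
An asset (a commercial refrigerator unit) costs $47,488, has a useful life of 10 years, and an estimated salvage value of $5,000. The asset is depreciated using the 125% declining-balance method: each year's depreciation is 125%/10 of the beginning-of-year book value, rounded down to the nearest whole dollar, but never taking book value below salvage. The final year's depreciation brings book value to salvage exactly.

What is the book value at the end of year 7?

$18,651

Depreciable base = $47,488 − $5,000 = $42,488.
Year 1: ⌊$47,488 × 125%/10⌋ = $5,936. Book value $41,552.
Year 2: ⌊$41,552 × 125%/10⌋ = $5,194. Book value $36,358.
Year 3: ⌊$36,358 × 125%/10⌋ = $4,544. Book value $31,814.
Year 4: ⌊$31,814 × 125%/10⌋ = $3,976. Book value $27,838.
Year 5: ⌊$27,838 × 125%/10⌋ = $3,479. Book value $24,359.
Year 6: ⌊$24,359 × 125%/10⌋ = $3,044. Book value $21,315.
Year 7: ⌊$21,315 × 125%/10⌋ = $2,664. Book value $18,651.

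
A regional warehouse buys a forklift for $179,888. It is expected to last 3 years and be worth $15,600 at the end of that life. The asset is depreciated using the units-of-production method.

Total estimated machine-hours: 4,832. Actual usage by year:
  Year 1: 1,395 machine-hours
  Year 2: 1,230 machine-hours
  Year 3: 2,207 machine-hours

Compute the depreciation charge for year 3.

$75,038

Depreciable base = $179,888 − $15,600 = $164,288.
Rate = $164,288 / 4,832 machine-hours = $34 per machine-hour.
Year 1: 1,395 × $34 = $47,430. Book value $132,458.
Year 2: 1,230 × $34 = $41,820. Book value $90,638.
Year 3: 2,207 × $34 = $75,038. Book value $15,600.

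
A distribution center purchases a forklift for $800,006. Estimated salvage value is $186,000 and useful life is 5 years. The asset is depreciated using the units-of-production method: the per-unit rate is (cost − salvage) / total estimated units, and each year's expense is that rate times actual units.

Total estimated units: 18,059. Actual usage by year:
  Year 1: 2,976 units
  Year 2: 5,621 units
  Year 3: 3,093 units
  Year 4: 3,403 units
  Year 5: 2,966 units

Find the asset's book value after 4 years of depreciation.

Depreciable base = $800,006 − $186,000 = $614,006.
Rate = $614,006 / 18,059 units = $34 per unit.
Year 1: 2,976 × $34 = $101,184. Book value $698,822.
Year 2: 5,621 × $34 = $191,114. Book value $507,708.
Year 3: 3,093 × $34 = $105,162. Book value $402,546.
Year 4: 3,403 × $34 = $115,702. Book value $286,844.

$286,844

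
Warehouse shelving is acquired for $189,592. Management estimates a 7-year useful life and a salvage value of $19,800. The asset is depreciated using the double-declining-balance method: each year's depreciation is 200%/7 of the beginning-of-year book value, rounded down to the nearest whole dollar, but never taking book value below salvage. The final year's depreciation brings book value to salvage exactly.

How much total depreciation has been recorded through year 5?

Depreciable base = $189,592 − $19,800 = $169,792.
Year 1: ⌊$189,592 × 200%/7⌋ = $54,169. Book value $135,423.
Year 2: ⌊$135,423 × 200%/7⌋ = $38,692. Book value $96,731.
Year 3: ⌊$96,731 × 200%/7⌋ = $27,637. Book value $69,094.
Year 4: ⌊$69,094 × 200%/7⌋ = $19,741. Book value $49,353.
Year 5: ⌊$49,353 × 200%/7⌋ = $14,100. Book value $35,253.
Accumulated through year 5 = $189,592 − $35,253 = $154,339.

$154,339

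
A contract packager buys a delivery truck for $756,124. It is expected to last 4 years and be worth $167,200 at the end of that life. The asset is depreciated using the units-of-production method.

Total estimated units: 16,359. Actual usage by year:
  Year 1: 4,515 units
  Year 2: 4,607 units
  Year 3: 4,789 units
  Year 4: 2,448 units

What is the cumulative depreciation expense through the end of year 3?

Depreciable base = $756,124 − $167,200 = $588,924.
Rate = $588,924 / 16,359 units = $36 per unit.
Year 1: 4,515 × $36 = $162,540. Book value $593,584.
Year 2: 4,607 × $36 = $165,852. Book value $427,732.
Year 3: 4,789 × $36 = $172,404. Book value $255,328.
Accumulated through year 3 = $756,124 − $255,328 = $500,796.

$500,796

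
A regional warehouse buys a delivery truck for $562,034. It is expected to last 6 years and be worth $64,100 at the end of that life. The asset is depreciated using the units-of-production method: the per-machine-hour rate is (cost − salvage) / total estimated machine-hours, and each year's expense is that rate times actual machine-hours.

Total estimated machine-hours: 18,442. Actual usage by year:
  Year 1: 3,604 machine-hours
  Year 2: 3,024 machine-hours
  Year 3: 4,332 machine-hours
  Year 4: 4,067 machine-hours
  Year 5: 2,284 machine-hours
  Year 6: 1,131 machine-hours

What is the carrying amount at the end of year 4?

Depreciable base = $562,034 − $64,100 = $497,934.
Rate = $497,934 / 18,442 machine-hours = $27 per machine-hour.
Year 1: 3,604 × $27 = $97,308. Book value $464,726.
Year 2: 3,024 × $27 = $81,648. Book value $383,078.
Year 3: 4,332 × $27 = $116,964. Book value $266,114.
Year 4: 4,067 × $27 = $109,809. Book value $156,305.

$156,305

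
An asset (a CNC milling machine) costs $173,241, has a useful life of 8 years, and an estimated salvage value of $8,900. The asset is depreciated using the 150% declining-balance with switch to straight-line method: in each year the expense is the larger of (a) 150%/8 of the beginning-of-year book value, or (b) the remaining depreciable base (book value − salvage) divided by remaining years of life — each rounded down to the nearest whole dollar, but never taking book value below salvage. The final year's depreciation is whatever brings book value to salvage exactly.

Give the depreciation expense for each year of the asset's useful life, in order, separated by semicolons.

$32,482; $26,392; $21,443; $17,423; $16,650; $16,650; $16,650; $16,651

Depreciable base = $173,241 − $8,900 = $164,341.
Year 1: DB = ⌊$173,241 × 150%/8⌋ = $32,482; SL = ⌊$164,341/8⌋ = $20,542 → take DB $32,482. Book value $140,759.
Year 2: DB = ⌊$140,759 × 150%/8⌋ = $26,392; SL = ⌊$131,859/7⌋ = $18,837 → take DB $26,392. Book value $114,367.
Year 3: DB = ⌊$114,367 × 150%/8⌋ = $21,443; SL = ⌊$105,467/6⌋ = $17,577 → take DB $21,443. Book value $92,924.
Year 4: DB = ⌊$92,924 × 150%/8⌋ = $17,423; SL = ⌊$84,024/5⌋ = $16,804 → take DB $17,423. Book value $75,501.
Year 5: DB = ⌊$75,501 × 150%/8⌋ = $14,156; SL = ⌊$66,601/4⌋ = $16,650 → take SL $16,650. Book value $58,851.
Year 6: DB = ⌊$58,851 × 150%/8⌋ = $11,034; SL = ⌊$49,951/3⌋ = $16,650 → take SL $16,650. Book value $42,201.
Year 7: DB = ⌊$42,201 × 150%/8⌋ = $7,912; SL = ⌊$33,301/2⌋ = $16,650 → take SL $16,650. Book value $25,551.
Year 8 (final): $25,551 − $8,900 = $16,651. Book value $8,900.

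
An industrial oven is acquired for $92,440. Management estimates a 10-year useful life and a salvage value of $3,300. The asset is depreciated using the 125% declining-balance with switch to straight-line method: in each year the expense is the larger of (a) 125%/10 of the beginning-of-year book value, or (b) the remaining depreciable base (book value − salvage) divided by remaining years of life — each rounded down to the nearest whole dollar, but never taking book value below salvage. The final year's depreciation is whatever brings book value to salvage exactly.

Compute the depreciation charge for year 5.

$8,375

Depreciable base = $92,440 − $3,300 = $89,140.
Year 1: DB = ⌊$92,440 × 125%/10⌋ = $11,555; SL = ⌊$89,140/10⌋ = $8,914 → take DB $11,555. Book value $80,885.
Year 2: DB = ⌊$80,885 × 125%/10⌋ = $10,110; SL = ⌊$77,585/9⌋ = $8,620 → take DB $10,110. Book value $70,775.
Year 3: DB = ⌊$70,775 × 125%/10⌋ = $8,846; SL = ⌊$67,475/8⌋ = $8,434 → take DB $8,846. Book value $61,929.
Year 4: DB = ⌊$61,929 × 125%/10⌋ = $7,741; SL = ⌊$58,629/7⌋ = $8,375 → take SL $8,375. Book value $53,554.
Year 5: DB = ⌊$53,554 × 125%/10⌋ = $6,694; SL = ⌊$50,254/6⌋ = $8,375 → take SL $8,375. Book value $45,179.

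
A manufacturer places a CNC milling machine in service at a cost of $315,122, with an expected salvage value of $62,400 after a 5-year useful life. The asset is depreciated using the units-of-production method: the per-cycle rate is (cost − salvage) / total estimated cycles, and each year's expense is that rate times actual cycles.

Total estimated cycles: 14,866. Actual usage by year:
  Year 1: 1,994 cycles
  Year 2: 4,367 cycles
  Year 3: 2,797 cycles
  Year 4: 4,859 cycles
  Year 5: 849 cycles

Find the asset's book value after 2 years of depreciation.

Depreciable base = $315,122 − $62,400 = $252,722.
Rate = $252,722 / 14,866 cycles = $17 per cycle.
Year 1: 1,994 × $17 = $33,898. Book value $281,224.
Year 2: 4,367 × $17 = $74,239. Book value $206,985.

$206,985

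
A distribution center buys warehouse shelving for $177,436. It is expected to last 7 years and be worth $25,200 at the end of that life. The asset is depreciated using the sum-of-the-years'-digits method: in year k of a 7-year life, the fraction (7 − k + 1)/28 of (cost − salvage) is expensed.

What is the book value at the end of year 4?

Depreciable base = $177,436 − $25,200 = $152,236.
Sum of the years' digits = 7+6+5+4+3+2+1 = 28.
Year 1: $152,236 × 7/28 = $38,059. Book value $139,377.
Year 2: $152,236 × 6/28 = $32,622. Book value $106,755.
Year 3: $152,236 × 5/28 = $27,185. Book value $79,570.
Year 4: $152,236 × 4/28 = $21,748. Book value $57,822.

$57,822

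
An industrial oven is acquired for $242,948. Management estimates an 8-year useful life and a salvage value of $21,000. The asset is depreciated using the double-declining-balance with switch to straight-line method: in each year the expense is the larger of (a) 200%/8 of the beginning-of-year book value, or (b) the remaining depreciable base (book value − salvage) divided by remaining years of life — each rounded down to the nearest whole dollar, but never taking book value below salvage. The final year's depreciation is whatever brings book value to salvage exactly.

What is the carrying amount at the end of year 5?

Depreciable base = $242,948 − $21,000 = $221,948.
Year 1: DB = ⌊$242,948 × 200%/8⌋ = $60,737; SL = ⌊$221,948/8⌋ = $27,743 → take DB $60,737. Book value $182,211.
Year 2: DB = ⌊$182,211 × 200%/8⌋ = $45,552; SL = ⌊$161,211/7⌋ = $23,030 → take DB $45,552. Book value $136,659.
Year 3: DB = ⌊$136,659 × 200%/8⌋ = $34,164; SL = ⌊$115,659/6⌋ = $19,276 → take DB $34,164. Book value $102,495.
Year 4: DB = ⌊$102,495 × 200%/8⌋ = $25,623; SL = ⌊$81,495/5⌋ = $16,299 → take DB $25,623. Book value $76,872.
Year 5: DB = ⌊$76,872 × 200%/8⌋ = $19,218; SL = ⌊$55,872/4⌋ = $13,968 → take DB $19,218. Book value $57,654.

$57,654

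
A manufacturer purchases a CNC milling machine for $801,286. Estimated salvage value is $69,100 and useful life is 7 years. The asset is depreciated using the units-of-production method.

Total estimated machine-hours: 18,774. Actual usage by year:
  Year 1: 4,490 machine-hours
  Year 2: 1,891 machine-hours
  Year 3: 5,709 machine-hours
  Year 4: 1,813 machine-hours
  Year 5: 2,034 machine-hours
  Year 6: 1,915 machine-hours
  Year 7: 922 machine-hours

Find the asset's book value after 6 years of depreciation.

$105,058

Depreciable base = $801,286 − $69,100 = $732,186.
Rate = $732,186 / 18,774 machine-hours = $39 per machine-hour.
Year 1: 4,490 × $39 = $175,110. Book value $626,176.
Year 2: 1,891 × $39 = $73,749. Book value $552,427.
Year 3: 5,709 × $39 = $222,651. Book value $329,776.
Year 4: 1,813 × $39 = $70,707. Book value $259,069.
Year 5: 2,034 × $39 = $79,326. Book value $179,743.
Year 6: 1,915 × $39 = $74,685. Book value $105,058.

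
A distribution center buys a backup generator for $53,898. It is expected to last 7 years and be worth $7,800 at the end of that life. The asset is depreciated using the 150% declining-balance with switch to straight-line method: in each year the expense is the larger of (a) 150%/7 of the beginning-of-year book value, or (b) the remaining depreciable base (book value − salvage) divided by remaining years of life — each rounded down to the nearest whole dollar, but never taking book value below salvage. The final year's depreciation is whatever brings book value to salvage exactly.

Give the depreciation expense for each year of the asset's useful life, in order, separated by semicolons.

$11,549; $9,074; $7,130; $5,602; $4,402; $4,170; $4,171

Depreciable base = $53,898 − $7,800 = $46,098.
Year 1: DB = ⌊$53,898 × 150%/7⌋ = $11,549; SL = ⌊$46,098/7⌋ = $6,585 → take DB $11,549. Book value $42,349.
Year 2: DB = ⌊$42,349 × 150%/7⌋ = $9,074; SL = ⌊$34,549/6⌋ = $5,758 → take DB $9,074. Book value $33,275.
Year 3: DB = ⌊$33,275 × 150%/7⌋ = $7,130; SL = ⌊$25,475/5⌋ = $5,095 → take DB $7,130. Book value $26,145.
Year 4: DB = ⌊$26,145 × 150%/7⌋ = $5,602; SL = ⌊$18,345/4⌋ = $4,586 → take DB $5,602. Book value $20,543.
Year 5: DB = ⌊$20,543 × 150%/7⌋ = $4,402; SL = ⌊$12,743/3⌋ = $4,247 → take DB $4,402. Book value $16,141.
Year 6: DB = ⌊$16,141 × 150%/7⌋ = $3,458; SL = ⌊$8,341/2⌋ = $4,170 → take SL $4,170. Book value $11,971.
Year 7 (final): $11,971 − $7,800 = $4,171. Book value $7,800.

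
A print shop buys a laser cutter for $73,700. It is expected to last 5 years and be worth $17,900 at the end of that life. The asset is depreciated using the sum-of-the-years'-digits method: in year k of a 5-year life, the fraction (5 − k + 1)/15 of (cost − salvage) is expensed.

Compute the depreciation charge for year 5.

Depreciable base = $73,700 − $17,900 = $55,800.
Sum of the years' digits = 5+4+3+2+1 = 15.
Year 1: $55,800 × 5/15 = $18,600. Book value $55,100.
Year 2: $55,800 × 4/15 = $14,880. Book value $40,220.
Year 3: $55,800 × 3/15 = $11,160. Book value $29,060.
Year 4: $55,800 × 2/15 = $7,440. Book value $21,620.
Year 5: $55,800 × 1/15 = $3,720. Book value $17,900.

$3,720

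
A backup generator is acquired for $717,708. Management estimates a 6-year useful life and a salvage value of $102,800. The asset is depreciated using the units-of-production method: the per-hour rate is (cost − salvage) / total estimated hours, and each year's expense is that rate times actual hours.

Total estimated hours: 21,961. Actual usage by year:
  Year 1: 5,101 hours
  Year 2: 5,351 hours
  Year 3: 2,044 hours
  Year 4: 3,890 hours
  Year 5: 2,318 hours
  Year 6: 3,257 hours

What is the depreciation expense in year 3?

Depreciable base = $717,708 − $102,800 = $614,908.
Rate = $614,908 / 21,961 hours = $28 per hour.
Year 1: 5,101 × $28 = $142,828. Book value $574,880.
Year 2: 5,351 × $28 = $149,828. Book value $425,052.
Year 3: 2,044 × $28 = $57,232. Book value $367,820.

$57,232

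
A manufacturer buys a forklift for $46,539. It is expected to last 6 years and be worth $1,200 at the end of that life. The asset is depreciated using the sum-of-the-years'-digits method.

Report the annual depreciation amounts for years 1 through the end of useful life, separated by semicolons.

$12,954; $10,795; $8,636; $6,477; $4,318; $2,159

Depreciable base = $46,539 − $1,200 = $45,339.
Sum of the years' digits = 6+5+4+3+2+1 = 21.
Year 1: $45,339 × 6/21 = $12,954. Book value $33,585.
Year 2: $45,339 × 5/21 = $10,795. Book value $22,790.
Year 3: $45,339 × 4/21 = $8,636. Book value $14,154.
Year 4: $45,339 × 3/21 = $6,477. Book value $7,677.
Year 5: $45,339 × 2/21 = $4,318. Book value $3,359.
Year 6: $45,339 × 1/21 = $2,159. Book value $1,200.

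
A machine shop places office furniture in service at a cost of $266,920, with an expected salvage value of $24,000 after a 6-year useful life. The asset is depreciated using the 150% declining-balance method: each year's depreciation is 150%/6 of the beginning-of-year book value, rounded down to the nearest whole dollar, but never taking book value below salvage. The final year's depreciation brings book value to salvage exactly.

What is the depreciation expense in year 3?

$37,535

Depreciable base = $266,920 − $24,000 = $242,920.
Year 1: ⌊$266,920 × 150%/6⌋ = $66,730. Book value $200,190.
Year 2: ⌊$200,190 × 150%/6⌋ = $50,047. Book value $150,143.
Year 3: ⌊$150,143 × 150%/6⌋ = $37,535. Book value $112,608.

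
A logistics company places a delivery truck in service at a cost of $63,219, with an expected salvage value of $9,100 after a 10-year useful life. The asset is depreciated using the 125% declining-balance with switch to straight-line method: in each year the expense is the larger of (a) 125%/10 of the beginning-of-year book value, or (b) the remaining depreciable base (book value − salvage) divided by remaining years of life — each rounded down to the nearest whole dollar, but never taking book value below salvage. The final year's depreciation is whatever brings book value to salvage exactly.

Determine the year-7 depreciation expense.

$4,660

Depreciable base = $63,219 − $9,100 = $54,119.
Year 1: DB = ⌊$63,219 × 125%/10⌋ = $7,902; SL = ⌊$54,119/10⌋ = $5,411 → take DB $7,902. Book value $55,317.
Year 2: DB = ⌊$55,317 × 125%/10⌋ = $6,914; SL = ⌊$46,217/9⌋ = $5,135 → take DB $6,914. Book value $48,403.
Year 3: DB = ⌊$48,403 × 125%/10⌋ = $6,050; SL = ⌊$39,303/8⌋ = $4,912 → take DB $6,050. Book value $42,353.
Year 4: DB = ⌊$42,353 × 125%/10⌋ = $5,294; SL = ⌊$33,253/7⌋ = $4,750 → take DB $5,294. Book value $37,059.
Year 5: DB = ⌊$37,059 × 125%/10⌋ = $4,632; SL = ⌊$27,959/6⌋ = $4,659 → take SL $4,659. Book value $32,400.
Year 6: DB = ⌊$32,400 × 125%/10⌋ = $4,050; SL = ⌊$23,300/5⌋ = $4,660 → take SL $4,660. Book value $27,740.
Year 7: DB = ⌊$27,740 × 125%/10⌋ = $3,467; SL = ⌊$18,640/4⌋ = $4,660 → take SL $4,660. Book value $23,080.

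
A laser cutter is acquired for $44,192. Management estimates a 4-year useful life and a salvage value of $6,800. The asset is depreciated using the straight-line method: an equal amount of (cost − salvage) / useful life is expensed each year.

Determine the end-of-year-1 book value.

$34,844

Depreciable base = $44,192 − $6,800 = $37,392.
Annual expense = $37,392 / 4 = $9,348.
End of year 1: book value $34,844.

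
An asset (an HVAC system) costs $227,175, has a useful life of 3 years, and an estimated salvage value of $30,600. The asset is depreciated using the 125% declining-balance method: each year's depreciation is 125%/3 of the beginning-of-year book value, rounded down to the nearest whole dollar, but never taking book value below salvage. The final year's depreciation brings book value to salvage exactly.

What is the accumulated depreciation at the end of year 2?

Depreciable base = $227,175 − $30,600 = $196,575.
Year 1: ⌊$227,175 × 125%/3⌋ = $94,656. Book value $132,519.
Year 2: ⌊$132,519 × 125%/3⌋ = $55,216. Book value $77,303.
Accumulated through year 2 = $227,175 − $77,303 = $149,872.

$149,872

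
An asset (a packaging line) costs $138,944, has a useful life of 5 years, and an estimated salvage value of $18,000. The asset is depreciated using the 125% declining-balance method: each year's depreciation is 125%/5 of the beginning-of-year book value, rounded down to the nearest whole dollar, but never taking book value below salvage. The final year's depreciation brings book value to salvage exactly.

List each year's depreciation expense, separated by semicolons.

$34,736; $26,052; $19,539; $14,654; $25,963

Depreciable base = $138,944 − $18,000 = $120,944.
Year 1: ⌊$138,944 × 125%/5⌋ = $34,736. Book value $104,208.
Year 2: ⌊$104,208 × 125%/5⌋ = $26,052. Book value $78,156.
Year 3: ⌊$78,156 × 125%/5⌋ = $19,539. Book value $58,617.
Year 4: ⌊$58,617 × 125%/5⌋ = $14,654. Book value $43,963.
Year 5 (final): $43,963 − $18,000 = $25,963. Book value $18,000.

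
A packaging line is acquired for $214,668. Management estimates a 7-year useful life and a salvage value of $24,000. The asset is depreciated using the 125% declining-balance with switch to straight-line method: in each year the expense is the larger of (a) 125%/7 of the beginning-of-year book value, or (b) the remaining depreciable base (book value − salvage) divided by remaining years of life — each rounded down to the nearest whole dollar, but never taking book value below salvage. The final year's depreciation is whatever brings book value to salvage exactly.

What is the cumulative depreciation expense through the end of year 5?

Depreciable base = $214,668 − $24,000 = $190,668.
Year 1: DB = ⌊$214,668 × 125%/7⌋ = $38,333; SL = ⌊$190,668/7⌋ = $27,238 → take DB $38,333. Book value $176,335.
Year 2: DB = ⌊$176,335 × 125%/7⌋ = $31,488; SL = ⌊$152,335/6⌋ = $25,389 → take DB $31,488. Book value $144,847.
Year 3: DB = ⌊$144,847 × 125%/7⌋ = $25,865; SL = ⌊$120,847/5⌋ = $24,169 → take DB $25,865. Book value $118,982.
Year 4: DB = ⌊$118,982 × 125%/7⌋ = $21,246; SL = ⌊$94,982/4⌋ = $23,745 → take SL $23,745. Book value $95,237.
Year 5: DB = ⌊$95,237 × 125%/7⌋ = $17,006; SL = ⌊$71,237/3⌋ = $23,745 → take SL $23,745. Book value $71,492.
Accumulated through year 5 = $214,668 − $71,492 = $143,176.

$143,176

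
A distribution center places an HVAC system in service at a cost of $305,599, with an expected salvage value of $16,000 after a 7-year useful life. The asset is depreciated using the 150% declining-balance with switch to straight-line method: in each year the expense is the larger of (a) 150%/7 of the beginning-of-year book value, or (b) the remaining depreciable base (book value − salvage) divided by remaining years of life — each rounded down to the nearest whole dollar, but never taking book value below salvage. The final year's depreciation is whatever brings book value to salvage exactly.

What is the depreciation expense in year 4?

Depreciable base = $305,599 − $16,000 = $289,599.
Year 1: DB = ⌊$305,599 × 150%/7⌋ = $65,485; SL = ⌊$289,599/7⌋ = $41,371 → take DB $65,485. Book value $240,114.
Year 2: DB = ⌊$240,114 × 150%/7⌋ = $51,453; SL = ⌊$224,114/6⌋ = $37,352 → take DB $51,453. Book value $188,661.
Year 3: DB = ⌊$188,661 × 150%/7⌋ = $40,427; SL = ⌊$172,661/5⌋ = $34,532 → take DB $40,427. Book value $148,234.
Year 4: DB = ⌊$148,234 × 150%/7⌋ = $31,764; SL = ⌊$132,234/4⌋ = $33,058 → take SL $33,058. Book value $115,176.

$33,058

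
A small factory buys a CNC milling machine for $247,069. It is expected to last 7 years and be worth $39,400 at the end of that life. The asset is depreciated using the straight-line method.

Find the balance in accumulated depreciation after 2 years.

Depreciable base = $247,069 − $39,400 = $207,669.
Annual expense = $207,669 / 7 = $29,667.
End of year 1: book value $217,402.
End of year 2: book value $187,735.
Accumulated through year 2 = $247,069 − $187,735 = $59,334.

$59,334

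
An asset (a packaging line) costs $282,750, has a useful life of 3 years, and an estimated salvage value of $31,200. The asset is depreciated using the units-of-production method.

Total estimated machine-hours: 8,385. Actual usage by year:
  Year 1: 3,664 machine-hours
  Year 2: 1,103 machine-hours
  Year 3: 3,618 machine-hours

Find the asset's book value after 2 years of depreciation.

$139,740

Depreciable base = $282,750 − $31,200 = $251,550.
Rate = $251,550 / 8,385 machine-hours = $30 per machine-hour.
Year 1: 3,664 × $30 = $109,920. Book value $172,830.
Year 2: 1,103 × $30 = $33,090. Book value $139,740.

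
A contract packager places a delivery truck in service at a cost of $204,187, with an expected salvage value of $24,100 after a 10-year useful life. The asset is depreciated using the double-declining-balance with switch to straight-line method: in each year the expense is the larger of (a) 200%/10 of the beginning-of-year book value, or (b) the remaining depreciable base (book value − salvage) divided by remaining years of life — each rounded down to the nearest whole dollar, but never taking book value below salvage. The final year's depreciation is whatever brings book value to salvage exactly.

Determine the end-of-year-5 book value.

$66,909

Depreciable base = $204,187 − $24,100 = $180,087.
Year 1: DB = ⌊$204,187 × 200%/10⌋ = $40,837; SL = ⌊$180,087/10⌋ = $18,008 → take DB $40,837. Book value $163,350.
Year 2: DB = ⌊$163,350 × 200%/10⌋ = $32,670; SL = ⌊$139,250/9⌋ = $15,472 → take DB $32,670. Book value $130,680.
Year 3: DB = ⌊$130,680 × 200%/10⌋ = $26,136; SL = ⌊$106,580/8⌋ = $13,322 → take DB $26,136. Book value $104,544.
Year 4: DB = ⌊$104,544 × 200%/10⌋ = $20,908; SL = ⌊$80,444/7⌋ = $11,492 → take DB $20,908. Book value $83,636.
Year 5: DB = ⌊$83,636 × 200%/10⌋ = $16,727; SL = ⌊$59,536/6⌋ = $9,922 → take DB $16,727. Book value $66,909.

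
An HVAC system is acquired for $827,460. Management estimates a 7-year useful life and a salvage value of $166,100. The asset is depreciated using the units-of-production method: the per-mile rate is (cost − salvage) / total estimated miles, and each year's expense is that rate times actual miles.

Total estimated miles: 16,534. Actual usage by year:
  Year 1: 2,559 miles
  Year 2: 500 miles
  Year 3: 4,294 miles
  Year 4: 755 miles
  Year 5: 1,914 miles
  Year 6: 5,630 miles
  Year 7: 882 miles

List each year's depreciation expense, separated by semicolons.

Depreciable base = $827,460 − $166,100 = $661,360.
Rate = $661,360 / 16,534 miles = $40 per mile.
Year 1: 2,559 × $40 = $102,360. Book value $725,100.
Year 2: 500 × $40 = $20,000. Book value $705,100.
Year 3: 4,294 × $40 = $171,760. Book value $533,340.
Year 4: 755 × $40 = $30,200. Book value $503,140.
Year 5: 1,914 × $40 = $76,560. Book value $426,580.
Year 6: 5,630 × $40 = $225,200. Book value $201,380.
Year 7: 882 × $40 = $35,280. Book value $166,100.

$102,360; $20,000; $171,760; $30,200; $76,560; $225,200; $35,280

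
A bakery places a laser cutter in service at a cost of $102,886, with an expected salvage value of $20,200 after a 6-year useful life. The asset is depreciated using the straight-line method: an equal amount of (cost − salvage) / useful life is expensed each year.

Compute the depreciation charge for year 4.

$13,781

Depreciable base = $102,886 − $20,200 = $82,686.
Annual expense = $82,686 / 6 = $13,781.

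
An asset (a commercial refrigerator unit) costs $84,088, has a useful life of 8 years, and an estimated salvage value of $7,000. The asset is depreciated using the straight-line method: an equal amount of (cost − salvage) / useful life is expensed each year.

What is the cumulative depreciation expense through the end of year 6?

Depreciable base = $84,088 − $7,000 = $77,088.
Annual expense = $77,088 / 8 = $9,636.
End of year 1: book value $74,452.
End of year 2: book value $64,816.
End of year 3: book value $55,180.
End of year 4: book value $45,544.
End of year 5: book value $35,908.
End of year 6: book value $26,272.
Accumulated through year 6 = $84,088 − $26,272 = $57,816.

$57,816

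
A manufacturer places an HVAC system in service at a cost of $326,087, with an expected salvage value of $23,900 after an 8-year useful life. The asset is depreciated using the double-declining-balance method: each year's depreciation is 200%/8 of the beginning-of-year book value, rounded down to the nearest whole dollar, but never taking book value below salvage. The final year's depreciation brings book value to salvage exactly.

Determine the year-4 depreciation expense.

$34,392

Depreciable base = $326,087 − $23,900 = $302,187.
Year 1: ⌊$326,087 × 200%/8⌋ = $81,521. Book value $244,566.
Year 2: ⌊$244,566 × 200%/8⌋ = $61,141. Book value $183,425.
Year 3: ⌊$183,425 × 200%/8⌋ = $45,856. Book value $137,569.
Year 4: ⌊$137,569 × 200%/8⌋ = $34,392. Book value $103,177.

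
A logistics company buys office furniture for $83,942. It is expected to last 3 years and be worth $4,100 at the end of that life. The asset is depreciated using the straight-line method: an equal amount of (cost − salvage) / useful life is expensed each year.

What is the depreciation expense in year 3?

Depreciable base = $83,942 − $4,100 = $79,842.
Annual expense = $79,842 / 3 = $26,614.

$26,614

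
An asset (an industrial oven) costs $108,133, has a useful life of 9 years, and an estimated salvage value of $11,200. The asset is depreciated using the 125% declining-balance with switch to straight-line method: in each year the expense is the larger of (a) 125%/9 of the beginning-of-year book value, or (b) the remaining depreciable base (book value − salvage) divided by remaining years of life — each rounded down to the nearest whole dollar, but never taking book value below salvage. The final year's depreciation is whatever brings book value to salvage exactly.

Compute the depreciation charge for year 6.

Depreciable base = $108,133 − $11,200 = $96,933.
Year 1: DB = ⌊$108,133 × 125%/9⌋ = $15,018; SL = ⌊$96,933/9⌋ = $10,770 → take DB $15,018. Book value $93,115.
Year 2: DB = ⌊$93,115 × 125%/9⌋ = $12,932; SL = ⌊$81,915/8⌋ = $10,239 → take DB $12,932. Book value $80,183.
Year 3: DB = ⌊$80,183 × 125%/9⌋ = $11,136; SL = ⌊$68,983/7⌋ = $9,854 → take DB $11,136. Book value $69,047.
Year 4: DB = ⌊$69,047 × 125%/9⌋ = $9,589; SL = ⌊$57,847/6⌋ = $9,641 → take SL $9,641. Book value $59,406.
Year 5: DB = ⌊$59,406 × 125%/9⌋ = $8,250; SL = ⌊$48,206/5⌋ = $9,641 → take SL $9,641. Book value $49,765.
Year 6: DB = ⌊$49,765 × 125%/9⌋ = $6,911; SL = ⌊$38,565/4⌋ = $9,641 → take SL $9,641. Book value $40,124.

$9,641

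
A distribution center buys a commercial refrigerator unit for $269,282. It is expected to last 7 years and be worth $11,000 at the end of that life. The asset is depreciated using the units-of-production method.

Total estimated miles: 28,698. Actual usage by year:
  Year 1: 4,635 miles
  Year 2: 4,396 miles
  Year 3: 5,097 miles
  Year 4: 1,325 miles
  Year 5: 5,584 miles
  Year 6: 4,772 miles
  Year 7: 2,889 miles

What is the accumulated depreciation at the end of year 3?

Depreciable base = $269,282 − $11,000 = $258,282.
Rate = $258,282 / 28,698 miles = $9 per mile.
Year 1: 4,635 × $9 = $41,715. Book value $227,567.
Year 2: 4,396 × $9 = $39,564. Book value $188,003.
Year 3: 5,097 × $9 = $45,873. Book value $142,130.
Accumulated through year 3 = $269,282 − $142,130 = $127,152.

$127,152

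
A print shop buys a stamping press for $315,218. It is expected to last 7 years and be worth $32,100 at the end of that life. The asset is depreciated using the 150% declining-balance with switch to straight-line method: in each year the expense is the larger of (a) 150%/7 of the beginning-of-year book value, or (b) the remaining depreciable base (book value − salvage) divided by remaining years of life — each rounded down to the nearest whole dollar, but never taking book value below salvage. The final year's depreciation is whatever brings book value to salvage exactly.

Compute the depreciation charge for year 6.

Depreciable base = $315,218 − $32,100 = $283,118.
Year 1: DB = ⌊$315,218 × 150%/7⌋ = $67,546; SL = ⌊$283,118/7⌋ = $40,445 → take DB $67,546. Book value $247,672.
Year 2: DB = ⌊$247,672 × 150%/7⌋ = $53,072; SL = ⌊$215,572/6⌋ = $35,928 → take DB $53,072. Book value $194,600.
Year 3: DB = ⌊$194,600 × 150%/7⌋ = $41,700; SL = ⌊$162,500/5⌋ = $32,500 → take DB $41,700. Book value $152,900.
Year 4: DB = ⌊$152,900 × 150%/7⌋ = $32,764; SL = ⌊$120,800/4⌋ = $30,200 → take DB $32,764. Book value $120,136.
Year 5: DB = ⌊$120,136 × 150%/7⌋ = $25,743; SL = ⌊$88,036/3⌋ = $29,345 → take SL $29,345. Book value $90,791.
Year 6: DB = ⌊$90,791 × 150%/7⌋ = $19,455; SL = ⌊$58,691/2⌋ = $29,345 → take SL $29,345. Book value $61,446.

$29,345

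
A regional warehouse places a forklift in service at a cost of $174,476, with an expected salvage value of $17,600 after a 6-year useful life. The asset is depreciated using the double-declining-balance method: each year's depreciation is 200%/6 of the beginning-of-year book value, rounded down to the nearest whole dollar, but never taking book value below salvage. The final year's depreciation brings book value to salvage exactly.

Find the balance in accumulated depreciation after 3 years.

$122,778

Depreciable base = $174,476 − $17,600 = $156,876.
Year 1: ⌊$174,476 × 200%/6⌋ = $58,158. Book value $116,318.
Year 2: ⌊$116,318 × 200%/6⌋ = $38,772. Book value $77,546.
Year 3: ⌊$77,546 × 200%/6⌋ = $25,848. Book value $51,698.
Accumulated through year 3 = $174,476 − $51,698 = $122,778.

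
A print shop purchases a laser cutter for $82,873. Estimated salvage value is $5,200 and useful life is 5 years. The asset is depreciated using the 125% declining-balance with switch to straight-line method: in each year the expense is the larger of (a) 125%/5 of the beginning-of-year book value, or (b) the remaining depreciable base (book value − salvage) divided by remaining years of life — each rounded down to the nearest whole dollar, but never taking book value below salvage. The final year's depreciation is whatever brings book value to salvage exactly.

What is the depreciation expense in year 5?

$13,806

Depreciable base = $82,873 − $5,200 = $77,673.
Year 1: DB = ⌊$82,873 × 125%/5⌋ = $20,718; SL = ⌊$77,673/5⌋ = $15,534 → take DB $20,718. Book value $62,155.
Year 2: DB = ⌊$62,155 × 125%/5⌋ = $15,538; SL = ⌊$56,955/4⌋ = $14,238 → take DB $15,538. Book value $46,617.
Year 3: DB = ⌊$46,617 × 125%/5⌋ = $11,654; SL = ⌊$41,417/3⌋ = $13,805 → take SL $13,805. Book value $32,812.
Year 4: DB = ⌊$32,812 × 125%/5⌋ = $8,203; SL = ⌊$27,612/2⌋ = $13,806 → take SL $13,806. Book value $19,006.
Year 5 (final): $19,006 − $5,200 = $13,806. Book value $5,200.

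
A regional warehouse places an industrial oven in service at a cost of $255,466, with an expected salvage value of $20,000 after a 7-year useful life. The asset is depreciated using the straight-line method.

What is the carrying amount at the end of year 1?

$221,828

Depreciable base = $255,466 − $20,000 = $235,466.
Annual expense = $235,466 / 7 = $33,638.
End of year 1: book value $221,828.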